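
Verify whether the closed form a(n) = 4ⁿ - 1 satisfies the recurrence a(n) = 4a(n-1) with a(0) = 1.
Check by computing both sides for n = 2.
From the recurrence with a(0) = 1:
  a(0) = 1, a(1) = 4, a(2) = 16
  so the recurrence gives a(2) = 16.
From the proposed closed form a(n) = 4ⁿ - 1:
  a(2) = 15.
The recurrence gives 16 but the closed form gives 15, so the closed form does not satisfy the recurrence.

No, the closed form is incorrect.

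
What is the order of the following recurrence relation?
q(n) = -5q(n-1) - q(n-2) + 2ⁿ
The order is the largest lag k for which q(n-k) appears. Here the deepest term is q(n-2) (the 2ⁿ term is non-homogeneous and does not affect the order), so the order is 2.

Order 2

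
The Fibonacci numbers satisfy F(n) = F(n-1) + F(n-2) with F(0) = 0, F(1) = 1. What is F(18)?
Computing the sequence terms:
0, 1, 1, 2, 3, 5, 8, 13, 21, 34, 55, 89, 144, 233, 377, 610, 987, 1597, 2584

2584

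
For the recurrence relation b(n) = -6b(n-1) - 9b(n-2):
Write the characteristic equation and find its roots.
Substitute b(n) = rⁿ and divide through by rⁿ⁻²: r² + 6r + 9 = 0
Factor: (r + 3)² = 0, so r = -3 (double root).
General solution: b(n) = (A + Bn)·(-3)ⁿ

Characteristic: r² + 6r + 9 = 0, Roots: r = -3 (double root)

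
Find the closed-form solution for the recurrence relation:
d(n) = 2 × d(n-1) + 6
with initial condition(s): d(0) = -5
Recurrence: d(n) = 2 × d(n-1) + 6, initial: d(0) = -5.
Try d(n) = A·2ⁿ + C. Substituting: A·2ⁿ + C = 2(A·2ⁿ⁻¹ + C) + 6 = A·2ⁿ + 2C + 6, so C = 2C + 6, giving C = -6. Then d(0) = A - 6 = -5 gives A = 1.

d(n) = 2ⁿ - 6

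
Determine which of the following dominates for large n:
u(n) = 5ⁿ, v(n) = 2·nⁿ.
Comparing growth rates:
Growth-rate hierarchy: log n ≺ any polynomial ≺ any exponential cⁿ (c>1) ≺ n! ≺ nⁿ.
super-exponential nⁿ dominates exponential base 5 asymptotically.

v(n) grows faster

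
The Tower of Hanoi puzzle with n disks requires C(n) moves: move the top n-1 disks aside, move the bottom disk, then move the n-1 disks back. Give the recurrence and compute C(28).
Moving n disks = move the top n-1 disks aside (C(n-1) moves) + move the largest disk (1 move) + move the n-1 disks back on top (C(n-1) moves), so C(n) = 2C(n-1) + 1, with C(1) = 1 (a single disk takes one move).
First terms: 1, 3, 7, 15, 31, 63, … — each is one less than a power of 2. Indeed C(n) + 1 = 2(C(n-1) + 1) with C(1) + 1 = 2, so C(n) + 1 = 2ⁿ and C(n) = 2ⁿ - 1.
Hence C(28) = 2^28 - 1 = 268435456 - 1 = 268435455.

C(n) = 2C(n-1) + 1, C(1) = 1; C(28) = 268435455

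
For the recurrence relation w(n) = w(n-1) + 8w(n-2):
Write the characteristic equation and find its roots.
Substitute w(n) = rⁿ and divide through by rⁿ⁻²: r² - r - 8 = 0
Discriminant: 1² + 4·8 = 33, not a perfect square, so by the quadratic formula r = (1 ± √33)/2.
General solution: w(n) = A·r₁ⁿ + B·r₂ⁿ where r₁,r₂ = (1 ± √33)/2

Characteristic: r² - r - 8 = 0, Roots: r = (1 ± √33)/2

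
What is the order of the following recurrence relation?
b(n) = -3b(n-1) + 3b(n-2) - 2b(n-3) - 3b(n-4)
The order is the largest lag k for which b(n-k) appears. Here the deepest term is b(n-4), so the order is 4.

Order 4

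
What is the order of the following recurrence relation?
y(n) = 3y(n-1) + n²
The order is the largest lag k for which y(n-k) appears. Here the deepest term is y(n-1) (the n² term is non-homogeneous and does not affect the order), so the order is 1.

Order 1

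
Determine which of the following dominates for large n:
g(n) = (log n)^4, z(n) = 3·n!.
Comparing growth rates:
Growth-rate hierarchy: log n ≺ any polynomial ≺ any exponential cⁿ (c>1) ≺ n! ≺ nⁿ.
factorial dominates polylogarithmic (log n)^4 asymptotically.

z(n) grows faster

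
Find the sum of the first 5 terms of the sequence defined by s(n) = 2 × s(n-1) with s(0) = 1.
Computing the sequence terms: 1, 2, 4, 8, 16
Adding these values together:

31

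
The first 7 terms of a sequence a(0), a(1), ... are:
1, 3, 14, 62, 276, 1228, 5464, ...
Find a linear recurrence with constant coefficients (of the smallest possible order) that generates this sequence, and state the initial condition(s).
Look for the lowest-order linear relation among consecutive terms.
Observation: a(n) - 4·a(n-1) - (2)·a(n-2) = 0 holds for the shown terms, and no order-1 relation a(n) = α·a(n-1) + β fits.
Check at n=3: 4·14 + (2)·3 = 62. ✓

a(n) = 4a(n-1) + 2a(n-2), a(0) = 1, a(1) = 3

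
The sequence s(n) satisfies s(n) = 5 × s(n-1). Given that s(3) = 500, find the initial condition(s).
In general s(n) = 5ⁿ · s(0). At n = 3: s(0) = s(3) / 5^3 = 500 / 125 = 4.

s(0) = 4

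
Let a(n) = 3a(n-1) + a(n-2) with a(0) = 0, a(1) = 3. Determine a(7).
Computing the sequence terms:
0, 3, 9, 30, 99, 327, 1080, 3567

3567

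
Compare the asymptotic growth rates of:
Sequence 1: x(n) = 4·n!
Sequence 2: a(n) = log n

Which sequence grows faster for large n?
Comparing growth rates:
Growth-rate hierarchy: log n ≺ any polynomial ≺ any exponential cⁿ (c>1) ≺ n! ≺ nⁿ.
factorial dominates logarithmic asymptotically.

x(n) grows faster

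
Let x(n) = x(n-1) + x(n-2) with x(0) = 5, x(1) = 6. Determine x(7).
Computing the sequence terms:
5, 6, 11, 17, 28, 45, 73, 118

118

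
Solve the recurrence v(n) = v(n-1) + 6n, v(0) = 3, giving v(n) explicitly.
Recurrence: v(n) = v(n-1) + 6n, initial: v(0) = 3.
Telescoping: v(n) = v(0) + 6·Σᵢ₌₁ⁿ i = 3 + 6·n(n+1)/2.

v(n) = 6·n(n+1)/2 + 3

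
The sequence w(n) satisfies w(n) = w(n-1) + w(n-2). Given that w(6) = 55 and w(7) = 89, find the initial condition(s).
Work backwards using w(k) = w(k+2) - w(k+1):
w(5) = w(7) - w(6) = 89 - 55 = 34
w(4) = w(6) - w(5) = 55 - 34 = 21
w(3) = w(5) - w(4) = 34 - 21 = 13
w(2) = w(4) - w(3) = 21 - 13 = 8
w(1) = w(3) - w(2) = 13 - 8 = 5
w(0) = w(2) - w(1) = 8 - 5 = 3

w(0) = 3, w(1) = 5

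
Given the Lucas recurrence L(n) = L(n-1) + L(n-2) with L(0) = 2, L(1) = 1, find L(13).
Computing the sequence terms:
2, 1, 3, 4, 7, 11, 18, 29, 47, 76, 123, 199, 322, 521

521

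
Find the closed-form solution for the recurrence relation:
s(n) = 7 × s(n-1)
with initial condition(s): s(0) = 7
Recurrence: s(n) = 7 × s(n-1), initial: s(0) = 7.
Each term is 7 times the previous, so this is geometric with ratio 7. After n steps: s(n) = s(0)·7ⁿ = 7·7ⁿ.

s(n) = 7·7ⁿ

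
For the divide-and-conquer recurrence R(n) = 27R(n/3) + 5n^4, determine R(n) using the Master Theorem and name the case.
Master Theorem template: R(n) = a·R(n/b) + f(n).
Here: a=27, b=3, f(n)=5n^4
Compute log_b(a) = log_3(27) = 3.
f(n) = 5n^4 = Ω(n^(3+ε)) with ε = 1, and the regularity condition holds (a·f(n/b) = (a/b^4)·f(n) with a/b^4 = 3^-1 < 1). Case 3: R(n) = Θ(f(n)) = Θ(n^4).

Case 3: R(n) = Θ(n^4)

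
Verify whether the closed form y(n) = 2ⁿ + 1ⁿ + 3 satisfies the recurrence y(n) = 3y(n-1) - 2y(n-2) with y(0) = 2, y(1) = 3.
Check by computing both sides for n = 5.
From the recurrence with y(0) = 2, y(1) = 3:
  y(0) = 2, y(1) = 3, y(2) = 5, y(3) = 9, y(4) = 17, y(5) = 33
  so the recurrence gives y(5) = 33.
From the proposed closed form y(n) = 2ⁿ + 1ⁿ + 3:
  y(5) = 36.
The recurrence gives 33 but the closed form gives 36, so the closed form does not satisfy the recurrence.

No, the closed form is incorrect.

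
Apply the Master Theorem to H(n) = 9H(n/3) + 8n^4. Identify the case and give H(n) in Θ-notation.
Master Theorem template: H(n) = a·H(n/b) + f(n).
Here: a=9, b=3, f(n)=8n^4
Compute log_b(a) = log_3(9) = 2.
f(n) = 8n^4 = Ω(n^(2+ε)) with ε = 2, and the regularity condition holds (a·f(n/b) = (a/b^4)·f(n) with a/b^4 = 3^-2 < 1). Case 3: H(n) = Θ(f(n)) = Θ(n^4).

Case 3: H(n) = Θ(n^4)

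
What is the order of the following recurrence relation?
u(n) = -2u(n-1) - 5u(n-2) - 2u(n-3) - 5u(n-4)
The order is the largest lag k for which u(n-k) appears. Here the deepest term is u(n-4), so the order is 4.

Order 4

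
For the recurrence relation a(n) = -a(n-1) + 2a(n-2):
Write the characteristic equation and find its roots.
Substitute a(n) = rⁿ and divide through by rⁿ⁻²: r² + r - 2 = 0
Factor: (r + 2)(r - 1) = 0, so r = -2, 1.
General solution: a(n) = A·(-2)ⁿ + B·1ⁿ

Characteristic: r² + r - 2 = 0, Roots: r = -2, 1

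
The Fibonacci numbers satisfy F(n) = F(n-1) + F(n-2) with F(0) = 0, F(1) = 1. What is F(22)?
Computing the sequence terms:
0, 1, 1, 2, 3, 5, 8, 13, 21, 34, 55, 89, 144, 233, 377, 610, 987, 1597, 2584, 4181, 6765, 10946, 17711

17711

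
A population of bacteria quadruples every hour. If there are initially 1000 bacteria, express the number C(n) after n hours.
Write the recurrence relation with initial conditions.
Each hour multiplies the count by 4, so the count after n hours depends only on the count after n-1 hours: C(n) = 4 × C(n-1). The starting count gives C(0) = 1000.
Unrolling n times gives the closed form C(n) = 1000 × 4ⁿ.

C(n) = 4 × C(n-1), C(0) = 1000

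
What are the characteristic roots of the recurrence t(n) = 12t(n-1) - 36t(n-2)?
Substitute t(n) = rⁿ and divide through by rⁿ⁻²: r² - 12r + 36 = 0
Factor: (r - 6)² = 0, so r = 6 (double root).
General solution: t(n) = (A + Bn)·6ⁿ

Characteristic: r² - 12r + 36 = 0, Roots: r = 6 (double root)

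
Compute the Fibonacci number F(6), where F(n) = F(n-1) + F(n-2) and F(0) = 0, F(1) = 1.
Computing the sequence terms:
0, 1, 1, 2, 3, 5, 8

8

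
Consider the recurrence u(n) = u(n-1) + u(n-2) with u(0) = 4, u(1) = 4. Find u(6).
Computing the sequence terms:
4, 4, 8, 12, 20, 32, 52

52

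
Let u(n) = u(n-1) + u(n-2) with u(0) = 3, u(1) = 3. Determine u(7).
Computing the sequence terms:
3, 3, 6, 9, 15, 24, 39, 63

63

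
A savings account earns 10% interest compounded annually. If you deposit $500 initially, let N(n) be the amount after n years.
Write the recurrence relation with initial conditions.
Each year the balance grows by 10%, i.e. is multiplied by 1 + 10/100 = 1.1, so N(n) = 1.1 × N(n-1). The initial deposit gives N(0) = 500.
Unrolling gives the closed form N(n) = 500 × (1.1)ⁿ.

N(n) = 1.1 × N(n-1), N(0) = 500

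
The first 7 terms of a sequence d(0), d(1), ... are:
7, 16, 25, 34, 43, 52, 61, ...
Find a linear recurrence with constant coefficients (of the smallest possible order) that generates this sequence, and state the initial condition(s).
Look for the lowest-order linear relation among consecutive terms.
Observation: consecutive differences are constant (= 9).
Check at n=2: 1·16 + 9 = 25. ✓

d(n) = d(n-1) + 9, d(0) = 7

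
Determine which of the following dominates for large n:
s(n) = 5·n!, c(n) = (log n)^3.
Comparing growth rates:
Growth-rate hierarchy: log n ≺ any polynomial ≺ any exponential cⁿ (c>1) ≺ n! ≺ nⁿ.
factorial dominates polylogarithmic (log n)^3 asymptotically.

s(n) grows faster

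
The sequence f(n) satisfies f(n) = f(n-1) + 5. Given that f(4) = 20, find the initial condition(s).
f(4) = f(0) + 4·5, so f(0) = 20 - 20 = 0.

f(0) = 0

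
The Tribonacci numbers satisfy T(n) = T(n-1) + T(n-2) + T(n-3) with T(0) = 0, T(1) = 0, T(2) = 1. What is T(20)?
Computing the sequence terms:
0, 0, 1, 1, 2, 4, 7, 13, 24, 44, 81, 149, 274, 504, 927, 1705, 3136, 5768, 10609, 19513, 35890

35890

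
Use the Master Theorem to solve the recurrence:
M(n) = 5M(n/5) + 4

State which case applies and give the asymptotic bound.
Master Theorem template: M(n) = a·M(n/b) + f(n).
Here: a=5, b=5, f(n)=4
Compute log_b(a) = log_5(5) = 1.
f(n) = 4 = O(n^(1-ε)) with ε = 1. Case 1: M(n) = Θ(n^log_b(a)) = Θ(n).

Case 1: M(n) = Θ(n)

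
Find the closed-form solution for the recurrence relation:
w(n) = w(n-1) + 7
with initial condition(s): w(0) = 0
Recurrence: w(n) = w(n-1) + 7, initial: w(0) = 0.
Each step adds 7, so w(n) = w(0) + 7n = 7n.

w(n) = 7n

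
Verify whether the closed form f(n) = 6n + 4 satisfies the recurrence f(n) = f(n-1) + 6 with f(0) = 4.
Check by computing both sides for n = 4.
From the recurrence with f(0) = 4:
  f(0) = 4, f(1) = 10, f(2) = 16, f(3) = 22, f(4) = 28
  so the recurrence gives f(4) = 28.
From the proposed closed form f(n) = 6n + 4:
  f(4) = 28.
Both sides give 28 at n = 4, and the initial condition(s) match, so the closed form is consistent.

Yes, the closed form is correct.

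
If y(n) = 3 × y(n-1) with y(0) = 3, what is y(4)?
Computing step by step:
y(0) = 3
y(1) = 3 × 3 = 9
y(2) = 3 × 9 = 27
y(3) = 3 × 27 = 81
y(4) = 3 × 81 = 243

243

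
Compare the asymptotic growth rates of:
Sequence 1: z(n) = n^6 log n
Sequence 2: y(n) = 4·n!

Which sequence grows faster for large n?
Comparing growth rates:
Growth-rate hierarchy: log n ≺ any polynomial ≺ any exponential cⁿ (c>1) ≺ n! ≺ nⁿ.
factorial dominates polynomial degree 6 (with log factor) asymptotically.

y(n) grows faster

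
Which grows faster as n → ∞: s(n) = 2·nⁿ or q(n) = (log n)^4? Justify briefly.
Comparing growth rates:
Growth-rate hierarchy: log n ≺ any polynomial ≺ any exponential cⁿ (c>1) ≺ n! ≺ nⁿ.
super-exponential nⁿ dominates polylogarithmic (log n)^4 asymptotically.

s(n) grows faster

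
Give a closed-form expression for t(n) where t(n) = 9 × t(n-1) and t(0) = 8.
Recurrence: t(n) = 9 × t(n-1), initial: t(0) = 8.
Each term is 9 times the previous, so this is geometric with ratio 9. After n steps: t(n) = t(0)·9ⁿ = 8·9ⁿ.

t(n) = 8·9ⁿ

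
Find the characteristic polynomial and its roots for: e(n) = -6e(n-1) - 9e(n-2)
Substitute e(n) = rⁿ and divide through by rⁿ⁻²: r² + 6r + 9 = 0
Factor: (r + 3)² = 0, so r = -3 (double root).
General solution: e(n) = (A + Bn)·(-3)ⁿ

Characteristic: r² + 6r + 9 = 0, Roots: r = -3 (double root)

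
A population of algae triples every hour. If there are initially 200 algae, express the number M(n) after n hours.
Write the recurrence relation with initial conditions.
Each hour multiplies the count by 3, so the count after n hours depends only on the count after n-1 hours: M(n) = 3 × M(n-1). The starting count gives M(0) = 200.
Unrolling n times gives the closed form M(n) = 200 × 3ⁿ.

M(n) = 3 × M(n-1), M(0) = 200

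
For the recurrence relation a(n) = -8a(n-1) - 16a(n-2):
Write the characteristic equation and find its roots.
Substitute a(n) = rⁿ and divide through by rⁿ⁻²: r² + 8r + 16 = 0
Factor: (r + 4)² = 0, so r = -4 (double root).
General solution: a(n) = (A + Bn)·(-4)ⁿ

Characteristic: r² + 8r + 16 = 0, Roots: r = -4 (double root)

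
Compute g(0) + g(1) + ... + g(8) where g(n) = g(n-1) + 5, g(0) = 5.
Computing the sequence terms: 5, 10, 15, 20, 25, 30, 35, 40, 45
Adding these values together:

225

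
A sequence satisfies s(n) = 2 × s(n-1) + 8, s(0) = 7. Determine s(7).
Computing step by step:
s(0) = 7
s(1) = 2 × 7 + 8 = 22
s(2) = 2 × 22 + 8 = 52
s(3) = 2 × 52 + 8 = 112
s(4) = 2 × 112 + 8 = 232
s(5) = 2 × 232 + 8 = 472
s(6) = 2 × 472 + 8 = 952
s(7) = 2 × 952 + 8 = 1912

1912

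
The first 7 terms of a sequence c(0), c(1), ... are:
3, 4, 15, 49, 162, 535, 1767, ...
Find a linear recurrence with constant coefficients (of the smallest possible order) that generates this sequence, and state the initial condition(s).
Look for the lowest-order linear relation among consecutive terms.
Observation: c(n) - 3·c(n-1) - (1)·c(n-2) = 0 holds for the shown terms, and no order-1 relation c(n) = α·c(n-1) + β fits.
Check at n=3: 3·15 + (1)·4 = 49. ✓

c(n) = 3c(n-1) + c(n-2), c(0) = 3, c(1) = 4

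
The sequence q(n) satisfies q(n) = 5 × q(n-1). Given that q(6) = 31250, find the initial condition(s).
In general q(n) = 5ⁿ · q(0). At n = 6: q(0) = q(6) / 5^6 = 31250 / 15625 = 2.

q(0) = 2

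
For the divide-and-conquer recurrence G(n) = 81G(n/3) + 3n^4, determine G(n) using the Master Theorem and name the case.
Master Theorem template: G(n) = a·G(n/b) + f(n).
Here: a=81, b=3, f(n)=3n^4
Compute log_b(a) = log_3(81) = 4.
f(n) = 3n^4 = Θ(n^4). Case 2: G(n) = Θ(n^4 log n).

Case 2: G(n) = Θ(n^4 log n)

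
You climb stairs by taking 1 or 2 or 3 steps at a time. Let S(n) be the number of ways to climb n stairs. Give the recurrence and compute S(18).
Condition on the size of the last step (1 to 3): before it there were n-1, …, n-3 stairs climbed, and these cases are disjoint, so S(n) = S(n-1) + S(n-2) + S(n-3) (order-3 linear recurrence).
Initial conditions by direct count (compositions of i into parts ≤ 3): S(1) = 1; S(2) = 2; S(3) = 4.
Iterating the recurrence: S(4) = 7, S(5) = 13, S(6) = 24, S(7) = 44, S(8) = 81, S(9) = 149, S(10) = 274, S(11) = 504, S(12) = 927, S(13) = 1705, S(14) = 3136, S(15) = 5768, S(16) = 10609, S(17) = 19513, S(18) = 35890.

S(n) = S(n-1) + S(n-2) + S(n-3), S(1) = 1, S(2) = 2, S(3) = 4; S(18) = 35890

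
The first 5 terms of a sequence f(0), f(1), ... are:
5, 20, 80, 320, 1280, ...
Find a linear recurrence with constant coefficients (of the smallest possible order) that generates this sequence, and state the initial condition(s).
Look for the lowest-order linear relation among consecutive terms.
Observation: each term is 4× the previous.
Check at n=2: 4·20 = 80. ✓

f(n) = 4 × f(n-1), f(0) = 5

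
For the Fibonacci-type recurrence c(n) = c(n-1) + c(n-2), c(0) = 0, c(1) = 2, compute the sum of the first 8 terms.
Computing the sequence terms: 0, 2, 2, 4, 6, 10, 16, 26
Adding these values together:

66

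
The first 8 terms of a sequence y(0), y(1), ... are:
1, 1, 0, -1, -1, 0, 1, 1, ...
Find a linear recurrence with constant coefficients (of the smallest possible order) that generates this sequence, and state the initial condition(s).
Look for the lowest-order linear relation among consecutive terms.
Observation: y(n) - 1·y(n-1) - (-1)·y(n-2) = 0 holds for the shown terms, and no order-1 relation y(n) = α·y(n-1) + β fits.
Check at n=3: 1·0 + (-1)·1 = -1. ✓

y(n) = y(n-1) - y(n-2), y(0) = 1, y(1) = 1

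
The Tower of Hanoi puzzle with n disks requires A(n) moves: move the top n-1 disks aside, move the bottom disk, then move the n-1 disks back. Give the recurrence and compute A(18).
Moving n disks = move the top n-1 disks aside (A(n-1) moves) + move the largest disk (1 move) + move the n-1 disks back on top (A(n-1) moves), so A(n) = 2A(n-1) + 1, with A(1) = 1 (a single disk takes one move).
First terms: 1, 3, 7, 15, 31, 63, … — each is one less than a power of 2. Indeed A(n) + 1 = 2(A(n-1) + 1) with A(1) + 1 = 2, so A(n) + 1 = 2ⁿ and A(n) = 2ⁿ - 1.
Hence A(18) = 2^18 - 1 = 262144 - 1 = 262143.

A(n) = 2A(n-1) + 1, A(1) = 1; A(18) = 262143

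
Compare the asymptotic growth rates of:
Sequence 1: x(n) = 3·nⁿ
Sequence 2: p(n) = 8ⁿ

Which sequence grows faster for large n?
Comparing growth rates:
Growth-rate hierarchy: log n ≺ any polynomial ≺ any exponential cⁿ (c>1) ≺ n! ≺ nⁿ.
super-exponential nⁿ dominates exponential base 8 asymptotically.

x(n) grows faster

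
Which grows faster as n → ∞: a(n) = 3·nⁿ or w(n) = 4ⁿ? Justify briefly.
Comparing growth rates:
Growth-rate hierarchy: log n ≺ any polynomial ≺ any exponential cⁿ (c>1) ≺ n! ≺ nⁿ.
super-exponential nⁿ dominates exponential base 4 asymptotically.

a(n) grows faster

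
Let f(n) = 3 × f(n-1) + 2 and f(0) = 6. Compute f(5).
Computing step by step:
f(0) = 6
f(1) = 3 × 6 + 2 = 20
f(2) = 3 × 20 + 2 = 62
f(3) = 3 × 62 + 2 = 188
f(4) = 3 × 188 + 2 = 566
f(5) = 3 × 566 + 2 = 1700

1700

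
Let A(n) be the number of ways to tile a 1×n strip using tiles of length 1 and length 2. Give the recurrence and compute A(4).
Condition on the last tile: it has length 1 (leaving a 1×(n-1) strip) or length 2 (leaving a 1×(n-2) strip), so A(n) = A(n-1) + A(n-2) (order-2 linear recurrence).
For 0 ≤ i < 2 only unit tiles fit, so A(i) = 1.
Iterating the recurrence: A(2) = 2, A(3) = 3, A(4) = 5.

A(n) = A(n-1) + A(n-2), with A(i) = 1 for 0 ≤ i < 2; A(4) = 5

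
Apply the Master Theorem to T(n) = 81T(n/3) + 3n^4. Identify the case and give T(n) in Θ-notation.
Master Theorem template: T(n) = a·T(n/b) + f(n).
Here: a=81, b=3, f(n)=3n^4
Compute log_b(a) = log_3(81) = 4.
f(n) = 3n^4 = Θ(n^4). Case 2: T(n) = Θ(n^4 log n).

Case 2: T(n) = Θ(n^4 log n)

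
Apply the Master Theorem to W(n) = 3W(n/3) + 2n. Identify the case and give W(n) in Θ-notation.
Master Theorem template: W(n) = a·W(n/b) + f(n).
Here: a=3, b=3, f(n)=2n
Compute log_b(a) = log_3(3) = 1.
f(n) = 2n = Θ(n). Case 2: W(n) = Θ(n log n).

Case 2: W(n) = Θ(n log n)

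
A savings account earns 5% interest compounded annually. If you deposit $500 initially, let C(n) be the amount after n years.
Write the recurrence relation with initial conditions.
Each year the balance grows by 5%, i.e. is multiplied by 1 + 5/100 = 1.05, so C(n) = 1.05 × C(n-1). The initial deposit gives C(0) = 500.
Unrolling gives the closed form C(n) = 500 × (1.05)ⁿ.

C(n) = 1.05 × C(n-1), C(0) = 500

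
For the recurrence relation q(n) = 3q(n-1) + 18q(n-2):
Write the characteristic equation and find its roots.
Substitute q(n) = rⁿ and divide through by rⁿ⁻²: r² - 3r - 18 = 0
Factor: (r + 3)(r - 6) = 0, so r = -3, 6.
General solution: q(n) = A·(-3)ⁿ + B·6ⁿ

Characteristic: r² - 3r - 18 = 0, Roots: r = -3, 6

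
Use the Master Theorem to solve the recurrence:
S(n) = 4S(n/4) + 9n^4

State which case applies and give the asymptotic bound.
Master Theorem template: S(n) = a·S(n/b) + f(n).
Here: a=4, b=4, f(n)=9n^4
Compute log_b(a) = log_4(4) = 1.
f(n) = 9n^4 = Ω(n^(1+ε)) with ε = 3, and the regularity condition holds (a·f(n/b) = (a/b^4)·f(n) with a/b^4 = 4^-3 < 1). Case 3: S(n) = Θ(f(n)) = Θ(n^4).

Case 3: S(n) = Θ(n^4)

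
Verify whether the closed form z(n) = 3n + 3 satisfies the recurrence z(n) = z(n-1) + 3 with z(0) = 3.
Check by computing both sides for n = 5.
From the recurrence with z(0) = 3:
  z(0) = 3, z(1) = 6, z(2) = 9, z(3) = 12, z(4) = 15, z(5) = 18
  so the recurrence gives z(5) = 18.
From the proposed closed form z(n) = 3n + 3:
  z(5) = 18.
Both sides give 18 at n = 5, and the initial condition(s) match, so the closed form is consistent.

Yes, the closed form is correct.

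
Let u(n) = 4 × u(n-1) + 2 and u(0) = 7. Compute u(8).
Computing step by step:
u(0) = 7
u(1) = 4 × 7 + 2 = 30
u(2) = 4 × 30 + 2 = 122
u(3) = 4 × 122 + 2 = 490
u(4) = 4 × 490 + 2 = 1962
u(5) = 4 × 1962 + 2 = 7850
u(6) = 4 × 7850 + 2 = 31402
u(7) = 4 × 31402 + 2 = 125610
u(8) = 4 × 125610 + 2 = 502442

502442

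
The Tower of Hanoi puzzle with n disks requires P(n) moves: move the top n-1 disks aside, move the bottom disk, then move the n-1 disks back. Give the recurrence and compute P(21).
Moving n disks = move the top n-1 disks aside (P(n-1) moves) + move the largest disk (1 move) + move the n-1 disks back on top (P(n-1) moves), so P(n) = 2P(n-1) + 1, with P(1) = 1 (a single disk takes one move).
First terms: 1, 3, 7, 15, 31, 63, … — each is one less than a power of 2. Indeed P(n) + 1 = 2(P(n-1) + 1) with P(1) + 1 = 2, so P(n) + 1 = 2ⁿ and P(n) = 2ⁿ - 1.
Hence P(21) = 2^21 - 1 = 2097152 - 1 = 2097151.

P(n) = 2P(n-1) + 1, P(1) = 1; P(21) = 2097151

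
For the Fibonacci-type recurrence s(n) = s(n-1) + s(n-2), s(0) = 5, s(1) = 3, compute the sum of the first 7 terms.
Computing the sequence terms: 5, 3, 8, 11, 19, 30, 49
Adding these values together:

125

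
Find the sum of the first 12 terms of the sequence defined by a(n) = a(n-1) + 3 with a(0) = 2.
Computing the sequence terms: 2, 5, 8, 11, 14, 17, 20, 23, 26, 29, 32, 35
Adding these values together:

222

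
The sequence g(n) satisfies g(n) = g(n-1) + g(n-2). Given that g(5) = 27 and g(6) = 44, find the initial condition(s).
Work backwards using g(k) = g(k+2) - g(k+1):
g(4) = g(6) - g(5) = 44 - 27 = 17
g(3) = g(5) - g(4) = 27 - 17 = 10
g(2) = g(4) - g(3) = 17 - 10 = 7
g(1) = g(3) - g(2) = 10 - 7 = 3
g(0) = g(2) - g(1) = 7 - 3 = 4

g(0) = 4, g(1) = 3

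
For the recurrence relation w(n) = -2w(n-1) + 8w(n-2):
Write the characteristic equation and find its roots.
Substitute w(n) = rⁿ and divide through by rⁿ⁻²: r² + 2r - 8 = 0
Factor: (r + 4)(r - 2) = 0, so r = -4, 2.
General solution: w(n) = A·(-4)ⁿ + B·2ⁿ

Characteristic: r² + 2r - 8 = 0, Roots: r = -4, 2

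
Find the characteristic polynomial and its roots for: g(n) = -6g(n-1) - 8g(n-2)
Substitute g(n) = rⁿ and divide through by rⁿ⁻²: r² + 6r + 8 = 0
Factor: (r + 2)(r + 4) = 0, so r = -2, -4.
General solution: g(n) = A·(-2)ⁿ + B·(-4)ⁿ

Characteristic: r² + 6r + 8 = 0, Roots: r = -2, -4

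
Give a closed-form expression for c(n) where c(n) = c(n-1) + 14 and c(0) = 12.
Recurrence: c(n) = c(n-1) + 14, initial: c(0) = 12.
Each step adds 14, so c(n) = c(0) + 14n = 14n + 12.

c(n) = 14n + 12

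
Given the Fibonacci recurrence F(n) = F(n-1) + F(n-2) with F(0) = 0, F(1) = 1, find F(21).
Computing the sequence terms:
0, 1, 1, 2, 3, 5, 8, 13, 21, 34, 55, 89, 144, 233, 377, 610, 987, 1597, 2584, 4181, 6765, 10946

10946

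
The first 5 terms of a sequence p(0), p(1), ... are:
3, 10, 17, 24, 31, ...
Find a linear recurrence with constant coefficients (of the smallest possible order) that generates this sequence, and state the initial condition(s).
Look for the lowest-order linear relation among consecutive terms.
Observation: consecutive differences are constant (= 7).
Check at n=2: 1·10 + 7 = 17. ✓

p(n) = p(n-1) + 7, p(0) = 3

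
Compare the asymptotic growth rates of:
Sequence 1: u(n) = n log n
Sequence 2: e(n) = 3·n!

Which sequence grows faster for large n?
Comparing growth rates:
Growth-rate hierarchy: log n ≺ any polynomial ≺ any exponential cⁿ (c>1) ≺ n! ≺ nⁿ.
factorial dominates polynomial degree 1 (with log factor) asymptotically.

e(n) grows faster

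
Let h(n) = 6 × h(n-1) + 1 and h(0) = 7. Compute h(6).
Computing step by step:
h(0) = 7
h(1) = 6 × 7 + 1 = 43
h(2) = 6 × 43 + 1 = 259
h(3) = 6 × 259 + 1 = 1555
h(4) = 6 × 1555 + 1 = 9331
h(5) = 6 × 9331 + 1 = 55987
h(6) = 6 × 55987 + 1 = 335923

335923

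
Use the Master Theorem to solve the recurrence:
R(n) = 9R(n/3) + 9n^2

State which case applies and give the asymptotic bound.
Master Theorem template: R(n) = a·R(n/b) + f(n).
Here: a=9, b=3, f(n)=9n^2
Compute log_b(a) = log_3(9) = 2.
f(n) = 9n^2 = Θ(n^2). Case 2: R(n) = Θ(n^2 log n).

Case 2: R(n) = Θ(n^2 log n)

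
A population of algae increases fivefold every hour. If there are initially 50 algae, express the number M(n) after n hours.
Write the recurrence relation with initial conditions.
Each hour multiplies the count by 5, so the count after n hours depends only on the count after n-1 hours: M(n) = 5 × M(n-1). The starting count gives M(0) = 50.
Unrolling n times gives the closed form M(n) = 50 × 5ⁿ.

M(n) = 5 × M(n-1), M(0) = 50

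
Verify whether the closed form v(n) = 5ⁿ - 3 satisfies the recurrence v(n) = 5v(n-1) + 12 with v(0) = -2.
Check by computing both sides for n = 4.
From the recurrence with v(0) = -2:
  v(0) = -2, v(1) = 2, v(2) = 22, v(3) = 122, v(4) = 622
  so the recurrence gives v(4) = 622.
From the proposed closed form v(n) = 5ⁿ - 3:
  v(4) = 622.
Both sides give 622 at n = 4, and the initial condition(s) match, so the closed form is consistent.

Yes, the closed form is correct.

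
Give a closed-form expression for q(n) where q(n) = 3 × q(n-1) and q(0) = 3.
Recurrence: q(n) = 3 × q(n-1), initial: q(0) = 3.
Each term is 3 times the previous, so this is geometric with ratio 3. After n steps: q(n) = q(0)·3ⁿ = 3·3ⁿ.

q(n) = 3·3ⁿ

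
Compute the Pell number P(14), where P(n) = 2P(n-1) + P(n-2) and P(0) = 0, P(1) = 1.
Computing the sequence terms:
0, 1, 2, 5, 12, 29, 70, 169, 408, 985, 2378, 5741, 13860, 33461, 80782

80782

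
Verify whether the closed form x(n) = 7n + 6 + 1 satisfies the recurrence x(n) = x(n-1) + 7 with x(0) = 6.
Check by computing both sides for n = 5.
From the recurrence with x(0) = 6:
  x(0) = 6, x(1) = 13, x(2) = 20, x(3) = 27, x(4) = 34, x(5) = 41
  so the recurrence gives x(5) = 41.
From the proposed closed form x(n) = 7n + 6 + 1:
  x(5) = 42.
The recurrence gives 41 but the closed form gives 42, so the closed form does not satisfy the recurrence.

No, the closed form is incorrect.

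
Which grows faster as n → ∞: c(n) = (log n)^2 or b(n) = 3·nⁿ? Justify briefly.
Comparing growth rates:
Growth-rate hierarchy: log n ≺ any polynomial ≺ any exponential cⁿ (c>1) ≺ n! ≺ nⁿ.
super-exponential nⁿ dominates polylogarithmic (log n)^2 asymptotically.

b(n) grows faster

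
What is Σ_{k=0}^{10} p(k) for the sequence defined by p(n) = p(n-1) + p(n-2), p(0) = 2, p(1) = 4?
Computing the sequence terms: 2, 4, 6, 10, 16, 26, 42, 68, 110, 178, 288
Adding these values together:

750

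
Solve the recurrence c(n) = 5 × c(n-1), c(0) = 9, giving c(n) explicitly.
Recurrence: c(n) = 5 × c(n-1), initial: c(0) = 9.
Each term is 5 times the previous, so this is geometric with ratio 5. After n steps: c(n) = c(0)·5ⁿ = 9·5ⁿ.

c(n) = 9·5ⁿ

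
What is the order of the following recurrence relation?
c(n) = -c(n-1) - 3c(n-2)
The order is the largest lag k for which c(n-k) appears. Here the deepest term is c(n-2), so the order is 2.

Order 2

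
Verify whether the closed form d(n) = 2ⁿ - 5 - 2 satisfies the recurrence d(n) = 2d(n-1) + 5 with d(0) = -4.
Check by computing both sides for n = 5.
From the recurrence with d(0) = -4:
  d(0) = -4, d(1) = -3, d(2) = -1, d(3) = 3, d(4) = 11, d(5) = 27
  so the recurrence gives d(5) = 27.
From the proposed closed form d(n) = 2ⁿ - 5 - 2:
  d(5) = 25.
The recurrence gives 27 but the closed form gives 25, so the closed form does not satisfy the recurrence.

No, the closed form is incorrect.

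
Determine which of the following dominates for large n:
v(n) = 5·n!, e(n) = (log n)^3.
Comparing growth rates:
Growth-rate hierarchy: log n ≺ any polynomial ≺ any exponential cⁿ (c>1) ≺ n! ≺ nⁿ.
factorial dominates polylogarithmic (log n)^3 asymptotically.

v(n) grows faster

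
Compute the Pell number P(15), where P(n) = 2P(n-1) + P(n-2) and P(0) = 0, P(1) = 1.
Computing the sequence terms:
0, 1, 2, 5, 12, 29, 70, 169, 408, 985, 2378, 5741, 13860, 33461, 80782, 195025

195025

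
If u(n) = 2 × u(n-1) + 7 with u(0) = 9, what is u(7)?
Computing step by step:
u(0) = 9
u(1) = 2 × 9 + 7 = 25
u(2) = 2 × 25 + 7 = 57
u(3) = 2 × 57 + 7 = 121
u(4) = 2 × 121 + 7 = 249
u(5) = 2 × 249 + 7 = 505
u(6) = 2 × 505 + 7 = 1017
u(7) = 2 × 1017 + 7 = 2041

2041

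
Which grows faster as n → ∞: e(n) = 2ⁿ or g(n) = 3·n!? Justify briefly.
Comparing growth rates:
Growth-rate hierarchy: log n ≺ any polynomial ≺ any exponential cⁿ (c>1) ≺ n! ≺ nⁿ.
factorial dominates exponential base 2 asymptotically.

g(n) grows faster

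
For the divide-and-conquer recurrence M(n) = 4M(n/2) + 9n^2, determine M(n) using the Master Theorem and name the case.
Master Theorem template: M(n) = a·M(n/b) + f(n).
Here: a=4, b=2, f(n)=9n^2
Compute log_b(a) = log_2(4) = 2.
f(n) = 9n^2 = Θ(n^2). Case 2: M(n) = Θ(n^2 log n).

Case 2: M(n) = Θ(n^2 log n)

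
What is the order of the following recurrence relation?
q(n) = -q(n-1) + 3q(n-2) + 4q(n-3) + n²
The order is the largest lag k for which q(n-k) appears. Here the deepest term is q(n-3) (the n² term is non-homogeneous and does not affect the order), so the order is 3.

Order 3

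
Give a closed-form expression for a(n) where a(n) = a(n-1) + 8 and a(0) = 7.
Recurrence: a(n) = a(n-1) + 8, initial: a(0) = 7.
Each step adds 8, so a(n) = a(0) + 8n = 8n + 7.

a(n) = 8n + 7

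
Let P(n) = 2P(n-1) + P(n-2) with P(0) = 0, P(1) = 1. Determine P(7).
Computing the sequence terms:
0, 1, 2, 5, 12, 29, 70, 169

169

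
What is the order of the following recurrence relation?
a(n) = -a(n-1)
The order is the largest lag k for which a(n-k) appears. Here the deepest term is a(n-1), so the order is 1.

Order 1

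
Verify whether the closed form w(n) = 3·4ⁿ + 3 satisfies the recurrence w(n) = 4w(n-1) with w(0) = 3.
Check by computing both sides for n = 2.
From the recurrence with w(0) = 3:
  w(0) = 3, w(1) = 12, w(2) = 48
  so the recurrence gives w(2) = 48.
From the proposed closed form w(n) = 3·4ⁿ + 3:
  w(2) = 51.
The recurrence gives 48 but the closed form gives 51, so the closed form does not satisfy the recurrence.

No, the closed form is incorrect.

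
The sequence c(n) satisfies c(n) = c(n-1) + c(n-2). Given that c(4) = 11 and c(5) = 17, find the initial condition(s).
Work backwards using c(k) = c(k+2) - c(k+1):
c(3) = c(5) - c(4) = 17 - 11 = 6
c(2) = c(4) - c(3) = 11 - 6 = 5
c(1) = c(3) - c(2) = 6 - 5 = 1
c(0) = c(2) - c(1) = 5 - 1 = 4

c(0) = 4, c(1) = 1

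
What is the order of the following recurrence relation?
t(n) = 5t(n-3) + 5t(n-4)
The order is the largest lag k for which t(n-k) appears. Here the deepest term is t(n-4), so the order is 4.

Order 4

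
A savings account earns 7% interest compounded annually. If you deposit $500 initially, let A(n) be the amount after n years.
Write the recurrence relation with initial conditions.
Each year the balance grows by 7%, i.e. is multiplied by 1 + 7/100 = 1.07, so A(n) = 1.07 × A(n-1). The initial deposit gives A(0) = 500.
Unrolling gives the closed form A(n) = 500 × (1.07)ⁿ.

A(n) = 1.07 × A(n-1), A(0) = 500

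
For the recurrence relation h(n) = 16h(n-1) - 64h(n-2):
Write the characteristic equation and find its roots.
Substitute h(n) = rⁿ and divide through by rⁿ⁻²: r² - 16r + 64 = 0
Factor: (r - 8)² = 0, so r = 8 (double root).
General solution: h(n) = (A + Bn)·8ⁿ

Characteristic: r² - 16r + 64 = 0, Roots: r = 8 (double root)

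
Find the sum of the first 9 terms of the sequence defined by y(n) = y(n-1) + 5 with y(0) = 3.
Computing the sequence terms: 3, 8, 13, 18, 23, 28, 33, 38, 43
Adding these values together:

207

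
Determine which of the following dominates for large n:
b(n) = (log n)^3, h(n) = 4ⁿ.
Comparing growth rates:
Growth-rate hierarchy: log n ≺ any polynomial ≺ any exponential cⁿ (c>1) ≺ n! ≺ nⁿ.
exponential base 4 dominates polylogarithmic (log n)^3 asymptotically.

h(n) grows faster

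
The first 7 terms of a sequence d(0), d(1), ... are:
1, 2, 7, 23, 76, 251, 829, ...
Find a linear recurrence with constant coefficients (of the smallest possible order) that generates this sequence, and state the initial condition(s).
Look for the lowest-order linear relation among consecutive terms.
Observation: d(n) - 3·d(n-1) - (1)·d(n-2) = 0 holds for the shown terms, and no order-1 relation d(n) = α·d(n-1) + β fits.
Check at n=3: 3·7 + (1)·2 = 23. ✓

d(n) = 3d(n-1) + d(n-2), d(0) = 1, d(1) = 2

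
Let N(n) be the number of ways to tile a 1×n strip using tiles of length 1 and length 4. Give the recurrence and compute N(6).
Condition on the last tile: it has length 1 (leaving a 1×(n-1) strip) or length 4 (leaving a 1×(n-4) strip), so N(n) = N(n-1) + N(n-4) (order-4 linear recurrence).
For 0 ≤ i < 4 only unit tiles fit, so N(i) = 1.
Iterating the recurrence: N(4) = 2, N(5) = 3, N(6) = 4.

N(n) = N(n-1) + N(n-4), with N(i) = 1 for 0 ≤ i < 4; N(6) = 4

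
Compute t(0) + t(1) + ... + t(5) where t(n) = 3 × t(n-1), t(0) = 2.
Computing the sequence terms: 2, 6, 18, 54, 162, 486
Adding these values together:

728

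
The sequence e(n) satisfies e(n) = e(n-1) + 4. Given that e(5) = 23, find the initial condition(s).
e(5) = e(0) + 5·4, so e(0) = 23 - 20 = 3.

e(0) = 3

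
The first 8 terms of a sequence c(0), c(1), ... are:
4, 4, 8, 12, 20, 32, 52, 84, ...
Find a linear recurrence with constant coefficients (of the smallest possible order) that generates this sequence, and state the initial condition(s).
Look for the lowest-order linear relation among consecutive terms.
Observation: c(n) - 1·c(n-1) - (1)·c(n-2) = 0 holds for the shown terms, and no order-1 relation c(n) = α·c(n-1) + β fits.
Check at n=3: 1·8 + (1)·4 = 12. ✓

c(n) = c(n-1) + c(n-2), c(0) = 4, c(1) = 4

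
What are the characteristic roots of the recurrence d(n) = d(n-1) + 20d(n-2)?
Substitute d(n) = rⁿ and divide through by rⁿ⁻²: r² - r - 20 = 0
Factor: (r - 5)(r + 4) = 0, so r = 5, -4.
General solution: d(n) = A·5ⁿ + B·(-4)ⁿ

Characteristic: r² - r - 20 = 0, Roots: r = 5, -4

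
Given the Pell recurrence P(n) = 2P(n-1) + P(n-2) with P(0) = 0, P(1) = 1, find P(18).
Computing the sequence terms:
0, 1, 2, 5, 12, 29, 70, 169, 408, 985, 2378, 5741, 13860, 33461, 80782, 195025, 470832, 1136689, 2744210

2744210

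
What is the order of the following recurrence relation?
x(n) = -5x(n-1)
The order is the largest lag k for which x(n-k) appears. Here the deepest term is x(n-1), so the order is 1.

Order 1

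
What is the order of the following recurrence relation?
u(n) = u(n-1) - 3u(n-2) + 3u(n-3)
The order is the largest lag k for which u(n-k) appears. Here the deepest term is u(n-3), so the order is 3.

Order 3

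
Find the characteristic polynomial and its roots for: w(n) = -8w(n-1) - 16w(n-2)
Substitute w(n) = rⁿ and divide through by rⁿ⁻²: r² + 8r + 16 = 0
Factor: (r + 4)² = 0, so r = -4 (double root).
General solution: w(n) = (A + Bn)·(-4)ⁿ

Characteristic: r² + 8r + 16 = 0, Roots: r = -4 (double root)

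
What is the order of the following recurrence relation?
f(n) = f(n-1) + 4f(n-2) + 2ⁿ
The order is the largest lag k for which f(n-k) appears. Here the deepest term is f(n-2) (the 2ⁿ term is non-homogeneous and does not affect the order), so the order is 2.

Order 2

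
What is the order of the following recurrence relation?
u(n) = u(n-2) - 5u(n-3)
The order is the largest lag k for which u(n-k) appears. Here the deepest term is u(n-3), so the order is 3.

Order 3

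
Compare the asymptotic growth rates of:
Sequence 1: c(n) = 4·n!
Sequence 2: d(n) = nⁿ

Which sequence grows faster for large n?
Comparing growth rates:
Growth-rate hierarchy: log n ≺ any polynomial ≺ any exponential cⁿ (c>1) ≺ n! ≺ nⁿ.
super-exponential nⁿ dominates factorial asymptotically.

d(n) grows faster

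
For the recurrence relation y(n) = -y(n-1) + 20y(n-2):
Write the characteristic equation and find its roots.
Substitute y(n) = rⁿ and divide through by rⁿ⁻²: r² + r - 20 = 0
Factor: (r - 4)(r + 5) = 0, so r = 4, -5.
General solution: y(n) = A·4ⁿ + B·(-5)ⁿ

Characteristic: r² + r - 20 = 0, Roots: r = 4, -5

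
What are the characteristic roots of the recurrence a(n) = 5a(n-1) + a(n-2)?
Substitute a(n) = rⁿ and divide through by rⁿ⁻²: r² - 5r - 1 = 0
Discriminant: 5² + 4·1 = 29, not a perfect square, so by the quadratic formula r = (5 ± √29)/2.
General solution: a(n) = A·r₁ⁿ + B·r₂ⁿ where r₁,r₂ = (5 ± √29)/2

Characteristic: r² - 5r - 1 = 0, Roots: r = (5 ± √29)/2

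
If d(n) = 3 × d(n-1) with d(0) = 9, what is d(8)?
Computing step by step:
d(0) = 9
d(1) = 3 × 9 = 27
d(2) = 3 × 27 = 81
d(3) = 3 × 81 = 243
d(4) = 3 × 243 = 729
d(5) = 3 × 729 = 2187
d(6) = 3 × 2187 = 6561
d(7) = 3 × 6561 = 19683
d(8) = 3 × 19683 = 59049

59049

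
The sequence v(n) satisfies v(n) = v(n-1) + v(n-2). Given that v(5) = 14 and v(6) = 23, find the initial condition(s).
Work backwards using v(k) = v(k+2) - v(k+1):
v(4) = v(6) - v(5) = 23 - 14 = 9
v(3) = v(5) - v(4) = 14 - 9 = 5
v(2) = v(4) - v(3) = 9 - 5 = 4
v(1) = v(3) - v(2) = 5 - 4 = 1
v(0) = v(2) - v(1) = 4 - 1 = 3

v(0) = 3, v(1) = 1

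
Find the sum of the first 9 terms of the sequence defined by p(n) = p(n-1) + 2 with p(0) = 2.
Computing the sequence terms: 2, 4, 6, 8, 10, 12, 14, 16, 18
Adding these values together:

90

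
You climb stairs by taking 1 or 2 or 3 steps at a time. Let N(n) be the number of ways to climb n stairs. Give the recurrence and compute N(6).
Condition on the size of the last step (1 to 3): before it there were n-1, …, n-3 stairs climbed, and these cases are disjoint, so N(n) = N(n-1) + N(n-2) + N(n-3) (order-3 linear recurrence).
Initial conditions by direct count (compositions of i into parts ≤ 3): N(1) = 1; N(2) = 2; N(3) = 4.
Iterating the recurrence: N(4) = 7, N(5) = 13, N(6) = 24.

N(n) = N(n-1) + N(n-2) + N(n-3), N(1) = 1, N(2) = 2, N(3) = 4; N(6) = 24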